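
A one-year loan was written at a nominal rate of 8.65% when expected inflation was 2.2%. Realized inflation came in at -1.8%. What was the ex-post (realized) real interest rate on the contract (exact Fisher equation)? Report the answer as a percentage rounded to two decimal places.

Ex-post: (1 + 0.0865)/(1 − 0.0180) − 1 = 10.6415%
So the realized real rate is 10.64%.

10.64%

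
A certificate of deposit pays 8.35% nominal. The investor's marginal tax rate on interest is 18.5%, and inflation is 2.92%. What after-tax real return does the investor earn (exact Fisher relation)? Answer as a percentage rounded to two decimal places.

3.78%

After-tax nominal return = 8.35% × (1 − 0.185) = 6.80525%.
1 + r = 1.0680525 / 1.02920 = 1.0377502
After-tax real rate = 1.0377502 − 1 → 3.78%.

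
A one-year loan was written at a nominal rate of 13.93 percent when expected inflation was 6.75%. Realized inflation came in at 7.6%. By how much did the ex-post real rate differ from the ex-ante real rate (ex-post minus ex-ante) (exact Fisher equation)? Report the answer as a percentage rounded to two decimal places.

-0.84%

Ex-ante: (1 + 0.1393)/(1 + 0.0675) − 1 = 6.7260%
Ex-post: (1 + 0.1393)/(1 + 0.0760) − 1 = 5.8829%
Difference (ex-post − ex-ante) = -0.8431% → -0.84%.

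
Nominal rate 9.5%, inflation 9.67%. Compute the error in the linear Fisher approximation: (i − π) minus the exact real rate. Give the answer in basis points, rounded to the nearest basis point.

Approximate: r ≈ 9.500% − 9.670% = -0.1700%
Exact: (1 + 0.0950)/(1 + 0.0967) − 1 = -0.15501%
Error = -0.1700% − (-0.15501%) = -0.01499% → -1 basis points.

-1 basis points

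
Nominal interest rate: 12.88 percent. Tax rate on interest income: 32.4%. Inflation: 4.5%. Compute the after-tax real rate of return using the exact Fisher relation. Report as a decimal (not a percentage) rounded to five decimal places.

0.04026

After-tax nominal return = 12.88% × (1 − 0.324) = 8.70688%.
1 + r = 1.0870688 / 1.04500 = 1.040257
After-tax real rate = 1.040257 − 1 → 0.04026.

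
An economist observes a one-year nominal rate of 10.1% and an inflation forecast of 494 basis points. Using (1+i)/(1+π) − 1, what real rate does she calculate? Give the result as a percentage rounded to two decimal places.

4.92%

By the Fisher relation, 1 + r = (1 + i)/(1 + π).
1 + r = 1.10100 / 1.04940 = 1.049171
r = 1.049171 − 1 = 4.9171%, i.e. 4.92%.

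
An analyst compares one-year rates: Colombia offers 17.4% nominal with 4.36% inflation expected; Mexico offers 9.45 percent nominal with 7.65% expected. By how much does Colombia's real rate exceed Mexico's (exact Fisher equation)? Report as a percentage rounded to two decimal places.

Colombia: (1 + 0.1740)/(1 + 0.0436) − 1 = 12.4952%
Mexico: (1 + 0.0945)/(1 + 0.0765) − 1 = 1.6721%
Differential = 12.4952% − 1.6721% = 10.8231% → 10.82%.

10.82%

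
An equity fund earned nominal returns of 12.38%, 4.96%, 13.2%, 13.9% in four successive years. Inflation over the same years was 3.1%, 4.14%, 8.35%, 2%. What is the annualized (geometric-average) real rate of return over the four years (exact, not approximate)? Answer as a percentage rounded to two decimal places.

Nominal growth factor = 1.1238 × 1.0496 × 1.1320 × 1.1390 = 1.52083816
Price-level growth factor = 1.0310 × 1.0414 × 1.0835 × 1.0200 = 1.18660268
Real growth factor = 1.52083816 / 1.18660268 = 1.28167430
Annualized real rate = 1.28167430^(1/4) − 1 = 6.4007% → 6.40%.

6.40%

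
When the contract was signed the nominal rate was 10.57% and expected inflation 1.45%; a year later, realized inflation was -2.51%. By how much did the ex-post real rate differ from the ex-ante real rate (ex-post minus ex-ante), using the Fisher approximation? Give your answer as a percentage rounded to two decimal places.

3.96%

Ex-ante: 10.57% − 1.45% = 9.120%
Ex-post: 10.57% − (-2.51%) = 13.080%
Difference (ex-post − ex-ante) = 3.9600% → 3.96%.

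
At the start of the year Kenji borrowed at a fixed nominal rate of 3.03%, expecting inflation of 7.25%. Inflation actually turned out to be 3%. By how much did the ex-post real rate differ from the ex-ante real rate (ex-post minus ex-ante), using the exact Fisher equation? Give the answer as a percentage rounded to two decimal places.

3.96%

Ex-ante: (1 + 0.0303)/(1 + 0.0725) − 1 = -3.9347%
Ex-post: (1 + 0.0303)/(1 + 0.0300) − 1 = 0.0291%
Difference (ex-post − ex-ante) = 3.9639% → 3.96%.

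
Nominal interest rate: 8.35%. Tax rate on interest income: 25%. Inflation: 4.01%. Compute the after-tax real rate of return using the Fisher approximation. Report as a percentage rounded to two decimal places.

After-tax nominal return = 8.35% × (1 − 0.25) = 6.2625%.
r ≈ 6.2625% − 4.01% → 2.25%.

2.25%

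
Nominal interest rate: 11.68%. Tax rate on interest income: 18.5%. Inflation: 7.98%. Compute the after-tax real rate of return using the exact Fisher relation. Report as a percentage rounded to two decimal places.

After-tax nominal return = 11.68% × (1 − 0.185) = 9.5192%.
1 + r = 1.095192 / 1.07980 = 1.014254
After-tax real rate = 1.014254 − 1 → 1.43%.

1.43%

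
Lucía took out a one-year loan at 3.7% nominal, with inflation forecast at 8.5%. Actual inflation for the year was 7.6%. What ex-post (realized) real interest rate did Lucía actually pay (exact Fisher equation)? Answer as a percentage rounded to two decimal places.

-3.62%

Ex-post: (1 + 0.0370)/(1 + 0.0760) − 1 = -3.6245%
So the realized real rate is -3.62%.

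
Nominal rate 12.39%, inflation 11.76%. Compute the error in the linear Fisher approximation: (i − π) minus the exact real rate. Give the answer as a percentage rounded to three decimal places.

0.066%

Approximate: r ≈ 12.390% − 11.760% = 0.6300%
Exact: (1 + 0.1239)/(1 + 0.1176) − 1 = 0.5637%
Error = 0.6300% − 0.5637% = 0.0663% → 0.066%.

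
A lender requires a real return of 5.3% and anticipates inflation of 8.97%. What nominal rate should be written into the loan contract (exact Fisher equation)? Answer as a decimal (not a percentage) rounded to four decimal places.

0.1475

(1 + i) = (1 + r)(1 + π) = 1.05300 × 1.08970 = 1.1474541
i = 1.1474541 − 1, so the required nominal rate is 0.1475.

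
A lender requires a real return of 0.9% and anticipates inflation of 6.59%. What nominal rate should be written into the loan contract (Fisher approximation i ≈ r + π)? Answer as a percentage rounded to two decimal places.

i ≈ r + π = 0.9% + 6.59% = 7.49%.

7.49%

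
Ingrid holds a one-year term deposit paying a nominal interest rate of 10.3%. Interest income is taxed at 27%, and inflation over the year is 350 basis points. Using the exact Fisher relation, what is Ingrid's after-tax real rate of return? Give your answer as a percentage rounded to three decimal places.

3.883%

After-tax nominal return = 10.3% × (1 − 0.27) = 7.5190%.
1 + r = 1.07519 / 1.03500 = 1.038831
After-tax real rate = 1.038831 − 1 → 3.883%.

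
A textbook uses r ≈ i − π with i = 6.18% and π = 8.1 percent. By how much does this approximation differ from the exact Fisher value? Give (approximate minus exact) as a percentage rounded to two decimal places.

-0.14%

Approximate: r ≈ 6.180% − 8.100% = -1.9200%
Exact: (1 + 0.0618)/(1 + 0.0810) − 1 = -1.7761%
Error = -1.9200% − (-1.7761%) = -0.1439% → -0.14%.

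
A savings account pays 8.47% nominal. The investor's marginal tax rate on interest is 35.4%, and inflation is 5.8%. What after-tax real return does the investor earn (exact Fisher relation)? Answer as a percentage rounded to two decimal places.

-0.31%

After-tax nominal return = 8.47% × (1 − 0.354) = 5.47162%.
1 + r = 1.0547162 / 1.05800 = 0.996896
After-tax real rate = 0.996896 − 1 → -0.31%.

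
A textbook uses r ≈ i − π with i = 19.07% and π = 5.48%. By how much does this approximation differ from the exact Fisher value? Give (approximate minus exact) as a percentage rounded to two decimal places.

0.71%

Approximate: r ≈ 19.070% − 5.480% = 13.5900%
Exact: (1 + 0.1907)/(1 + 0.0548) − 1 = 12.8840%
Error = 13.5900% − 12.8840% = 0.7060% → 0.71%.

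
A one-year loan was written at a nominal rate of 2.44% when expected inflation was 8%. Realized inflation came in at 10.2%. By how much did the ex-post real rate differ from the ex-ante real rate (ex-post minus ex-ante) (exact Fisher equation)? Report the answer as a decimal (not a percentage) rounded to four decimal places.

-0.0189

Ex-ante: (1 + 0.0244)/(1 + 0.0800) − 1 = -5.1481%
Ex-post: (1 + 0.0244)/(1 + 0.1020) − 1 = -7.0417%
Difference (ex-post − ex-ante) = -1.8936% → -0.0189.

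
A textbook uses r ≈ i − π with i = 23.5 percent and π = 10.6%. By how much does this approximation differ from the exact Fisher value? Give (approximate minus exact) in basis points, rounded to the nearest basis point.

Approximate: r ≈ 23.500% − 10.600% = 12.9000%
Exact: (1 + 0.2350)/(1 + 0.1060) − 1 = 11.6637%
Error = 12.9000% − 11.6637% = 1.2363% → 124 basis points.

124 basis points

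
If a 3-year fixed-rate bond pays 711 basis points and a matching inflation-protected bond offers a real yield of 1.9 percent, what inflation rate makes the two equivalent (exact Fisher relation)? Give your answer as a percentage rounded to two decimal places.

5.11%

(1 + π) = (1 + i)/(1 + r) = 1.07110 / 1.01900 = 1.051129
Break-even inflation = 1.051129 − 1 → 5.11%.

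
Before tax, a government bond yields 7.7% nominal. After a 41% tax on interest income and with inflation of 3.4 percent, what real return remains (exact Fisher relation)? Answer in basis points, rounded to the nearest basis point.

111 basis points

After-tax nominal return = 7.7% × (1 − 0.41) = 4.5430%.
1 + r = 1.04543 / 1.03400 = 1.011054
After-tax real rate = 1.011054 − 1 → 111 basis points.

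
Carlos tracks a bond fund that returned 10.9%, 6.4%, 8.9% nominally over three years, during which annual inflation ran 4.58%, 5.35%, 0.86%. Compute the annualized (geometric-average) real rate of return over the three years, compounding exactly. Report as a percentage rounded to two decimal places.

Compound the nominal returns: 1.1090 × 1.0640 × 1.0890 = 1.28499386.
Compound inflation: 1.0458 × 1.0535 × 1.0086 = 1.11122535.
Deflate: 1.28499386 / 1.11122535 = 1.15637558.
Annualized real rate = 1.15637558^(1/3) − 1 = 4.9622% → 4.96%.

4.96%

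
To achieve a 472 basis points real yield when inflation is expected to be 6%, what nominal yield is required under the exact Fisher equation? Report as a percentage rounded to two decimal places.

(1 + i) = (1 + r)(1 + π) = 1.04720 × 1.06000 = 1.110032
i = 1.110032 − 1, so the required nominal rate is 11.00%.

11.00%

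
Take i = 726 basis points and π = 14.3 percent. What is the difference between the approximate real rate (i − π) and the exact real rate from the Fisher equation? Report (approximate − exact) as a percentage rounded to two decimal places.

-0.88%

Approximate: r ≈ 7.260% − 14.300% = -7.0400%
Exact: (1 + 0.0726)/(1 + 0.1430) − 1 = -6.1592%
Error = -7.0400% − (-6.1592%) = -0.8808% → -0.88%.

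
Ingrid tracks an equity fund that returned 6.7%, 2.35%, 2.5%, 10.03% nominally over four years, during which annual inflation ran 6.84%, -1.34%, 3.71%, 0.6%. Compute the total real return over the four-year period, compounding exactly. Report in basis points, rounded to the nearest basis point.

Compound the nominal returns: 1.0670 × 1.0235 × 1.0250 × 1.1003 = 1.231650.
Compound inflation: 1.0684 × 0.9866 × 1.0371 × 1.0060 = 1.099749.
Deflate: 1.231650 / 1.099749 = 1.119937.
Total real return = 1.119937 − 1 → 1199 basis points.

1199 basis points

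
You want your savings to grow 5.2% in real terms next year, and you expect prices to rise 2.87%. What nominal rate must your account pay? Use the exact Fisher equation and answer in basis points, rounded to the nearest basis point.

822 basis points

(1 + i) = (1 + r)(1 + π) = 1.05200 × 1.02870 = 1.0821924
i = 1.0821924 − 1, so the required nominal rate is 822 basis points.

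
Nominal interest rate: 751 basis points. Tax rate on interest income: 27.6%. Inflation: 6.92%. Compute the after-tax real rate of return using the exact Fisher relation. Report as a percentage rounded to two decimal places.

-1.39%

After-tax nominal return = 7.51% × (1 − 0.276) = 5.43724%.
1 + r = 1.0543724 / 1.06920 = 0.986132
After-tax real rate = 0.986132 − 1 → -1.39%.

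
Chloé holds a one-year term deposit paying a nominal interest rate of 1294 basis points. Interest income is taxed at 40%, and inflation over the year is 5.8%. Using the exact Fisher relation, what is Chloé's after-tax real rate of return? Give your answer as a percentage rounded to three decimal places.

1.856%

After-tax nominal return = 12.94% × (1 − 0.4) = 7.7640%.
1 + r = 1.07764 / 1.05800 = 1.018563
After-tax real rate = 1.018563 − 1 → 1.856%.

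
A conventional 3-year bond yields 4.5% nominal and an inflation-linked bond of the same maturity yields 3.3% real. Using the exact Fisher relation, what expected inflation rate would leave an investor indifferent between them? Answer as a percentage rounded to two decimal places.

(1 + π) = (1 + i)/(1 + r) = 1.04500 / 1.03300 = 1.011617
Break-even inflation = 1.011617 − 1 → 1.16%.

1.16%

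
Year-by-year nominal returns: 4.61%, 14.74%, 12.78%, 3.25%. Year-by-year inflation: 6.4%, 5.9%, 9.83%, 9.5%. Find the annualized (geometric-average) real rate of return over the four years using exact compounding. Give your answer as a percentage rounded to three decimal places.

Nominal growth factor = 1.0461 × 1.1474 × 1.1278 × 1.0325 = 1.397687877
Price-level growth factor = 1.0640 × 1.0590 × 1.0983 × 1.0950 = 1.355104198
Real growth factor = 1.397687877 / 1.355104198 = 1.031424652
Annualized real rate = 1.031424652^(1/4) − 1 = 0.77652% → 0.777%.

0.777%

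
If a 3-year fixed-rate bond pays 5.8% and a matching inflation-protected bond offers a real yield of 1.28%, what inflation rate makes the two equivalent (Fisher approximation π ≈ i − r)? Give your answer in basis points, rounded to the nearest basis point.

π ≈ i − r = 5.8% − 1.28% → 452 basis points.

452 basis points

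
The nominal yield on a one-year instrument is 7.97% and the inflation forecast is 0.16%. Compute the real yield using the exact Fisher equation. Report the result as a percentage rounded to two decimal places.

By the Fisher relation, 1 + r = (1 + i)/(1 + π).
1 + r = 1.07970 / 1.00160 = 1.077975
r = 1.077975 − 1 = 7.7975%, i.e. 7.80%.

7.80%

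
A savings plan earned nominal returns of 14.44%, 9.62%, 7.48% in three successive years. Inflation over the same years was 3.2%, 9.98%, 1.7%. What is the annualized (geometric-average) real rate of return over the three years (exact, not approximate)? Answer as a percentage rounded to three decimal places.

Compound the nominal returns: 1.1444 × 1.0962 × 1.0748 = 1.34832723.
Compound inflation: 1.0320 × 1.0998 × 1.0170 = 1.15428849.
Deflate: 1.34832723 / 1.15428849 = 1.16810246.
Annualized real rate = 1.16810246^(1/3) − 1 = 5.3158% → 5.316%.

5.316%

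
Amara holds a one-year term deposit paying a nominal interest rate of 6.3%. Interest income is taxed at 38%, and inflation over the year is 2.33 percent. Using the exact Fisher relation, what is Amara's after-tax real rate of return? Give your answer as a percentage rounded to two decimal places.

1.54%

After-tax nominal return = 6.3% × (1 − 0.38) = 3.9060%.
1 + r = 1.03906 / 1.02330 = 1.015401
After-tax real rate = 1.015401 − 1 → 1.54%.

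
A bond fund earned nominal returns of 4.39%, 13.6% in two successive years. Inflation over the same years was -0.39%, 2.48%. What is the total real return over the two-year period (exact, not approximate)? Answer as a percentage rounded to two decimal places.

16.17%

Compound the nominal returns: 1.0439 × 1.1360 = 1.185870.
Compound inflation: 0.9961 × 1.0248 = 1.020803.
Deflate: 1.185870 / 1.020803 = 1.161703.
Total real return = 1.161703 − 1 → 16.17%.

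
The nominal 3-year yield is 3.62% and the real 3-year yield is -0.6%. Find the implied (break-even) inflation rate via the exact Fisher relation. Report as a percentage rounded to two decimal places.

(1 + π) = (1 + i)/(1 + r) = 1.03620 / 0.99400 = 1.042455
Break-even inflation = 1.042455 − 1 → 4.25%.

4.25%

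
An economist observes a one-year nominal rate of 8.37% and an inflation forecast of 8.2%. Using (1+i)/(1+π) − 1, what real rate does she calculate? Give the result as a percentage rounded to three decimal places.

1 + r = 1.08370 / 1.08200 = 1.001571
r = 1.001571 − 1 = 0.1571%, i.e. 0.157%.

0.157%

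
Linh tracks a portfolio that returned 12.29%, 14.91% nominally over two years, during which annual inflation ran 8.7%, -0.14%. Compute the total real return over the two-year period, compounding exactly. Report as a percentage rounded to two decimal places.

Nominal growth factor = 1.1229 × 1.1491 = 1.290324
Price-level growth factor = 1.0870 × 0.9986 = 1.085478
Real growth factor = 1.290324 / 1.085478 = 1.188715
Total real return = 1.188715 − 1 → 18.87%.

18.87%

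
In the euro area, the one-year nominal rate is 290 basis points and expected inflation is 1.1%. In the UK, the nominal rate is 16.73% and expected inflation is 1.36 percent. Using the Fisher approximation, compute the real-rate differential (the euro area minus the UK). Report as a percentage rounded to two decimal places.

The euro area: 2.9% − 1.1% = 1.800%
The UK: 16.73% − 1.36% = 15.370%
Differential = -13.570% → -13.57%.

-13.57%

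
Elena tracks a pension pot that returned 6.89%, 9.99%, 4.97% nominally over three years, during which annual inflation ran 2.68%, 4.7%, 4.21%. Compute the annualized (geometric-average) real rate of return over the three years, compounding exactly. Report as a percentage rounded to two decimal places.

3.28%

Nominal growth factor = 1.0689 × 1.0999 × 1.0497 = 1.23411456
Price-level growth factor = 1.0268 × 1.0470 × 1.0421 = 1.12031961
Real growth factor = 1.23411456 / 1.12031961 = 1.10157365
Annualized real rate = 1.10157365^(1/3) − 1 = 3.2772% → 3.28%.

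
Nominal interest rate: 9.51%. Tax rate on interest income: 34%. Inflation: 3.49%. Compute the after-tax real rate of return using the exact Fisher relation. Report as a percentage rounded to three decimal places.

2.693%

After-tax nominal return = 9.51% × (1 − 0.34) = 6.2766%.
1 + r = 1.062766 / 1.03490 = 1.026926
After-tax real rate = 1.026926 − 1 → 2.693%.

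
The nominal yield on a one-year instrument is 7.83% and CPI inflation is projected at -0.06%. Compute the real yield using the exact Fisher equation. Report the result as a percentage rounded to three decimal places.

By the Fisher identity, 1 + r = (1 + i)/(1 + π).
1 + r = 1.07830 / 0.99940 = 1.078947
r = 1.078947 − 1 = 7.8947%, i.e. 7.895%.

7.895%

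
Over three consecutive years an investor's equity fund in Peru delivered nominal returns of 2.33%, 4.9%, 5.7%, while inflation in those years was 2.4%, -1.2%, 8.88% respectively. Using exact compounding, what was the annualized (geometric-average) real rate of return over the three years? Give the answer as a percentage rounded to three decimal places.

Nominal growth factor = 1.0233 × 1.0490 × 1.0570 = 1.13462788
Price-level growth factor = 1.0240 × 0.9880 × 1.0888 = 1.10155203
Real growth factor = 1.13462788 / 1.10155203 = 1.03002659
Annualized real rate = 1.03002659^(1/3) − 1 = 0.9910% → 0.991%.

0.991%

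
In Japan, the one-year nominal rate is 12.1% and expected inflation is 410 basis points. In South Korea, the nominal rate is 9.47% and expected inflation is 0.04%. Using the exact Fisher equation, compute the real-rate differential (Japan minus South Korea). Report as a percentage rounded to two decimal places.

-1.74%

Japan: (1 + 0.1210)/(1 + 0.0410) − 1 = 7.6849%
South Korea: (1 + 0.0947)/(1 + 0.0004) − 1 = 9.4262%
Differential = 7.6849% − 9.4262% = -1.7413% → -1.74%.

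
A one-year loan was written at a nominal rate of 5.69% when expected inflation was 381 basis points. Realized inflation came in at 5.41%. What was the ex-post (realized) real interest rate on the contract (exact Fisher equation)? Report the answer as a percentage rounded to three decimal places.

0.266%

Ex-post: (1 + 0.0569)/(1 + 0.0541) − 1 = 0.2656%
So the realized real rate is 0.266%.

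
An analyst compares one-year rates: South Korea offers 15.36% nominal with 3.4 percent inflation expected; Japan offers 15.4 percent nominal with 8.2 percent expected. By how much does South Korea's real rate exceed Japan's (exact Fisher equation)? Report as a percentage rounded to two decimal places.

4.91%

South Korea: (1 + 0.1536)/(1 + 0.0340) − 1 = 11.5667%
Japan: (1 + 0.1540)/(1 + 0.0820) − 1 = 6.6543%
Differential = 11.5667% − 6.6543% = 4.9124% → 4.91%.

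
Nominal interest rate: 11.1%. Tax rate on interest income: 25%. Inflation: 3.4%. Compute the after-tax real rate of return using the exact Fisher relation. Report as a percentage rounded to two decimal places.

After-tax nominal return = 11.1% × (1 − 0.25) = 8.3250%.
1 + r = 1.08325 / 1.03400 = 1.047631
After-tax real rate = 1.047631 − 1 → 4.76%.

4.76%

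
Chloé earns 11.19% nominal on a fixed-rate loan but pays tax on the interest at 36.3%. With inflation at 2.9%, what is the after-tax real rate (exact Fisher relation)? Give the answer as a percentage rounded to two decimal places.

After-tax nominal return = 11.19% × (1 − 0.363) = 7.12803%.
1 + r = 1.0712803 / 1.02900 = 1.041089
After-tax real rate = 1.041089 − 1 → 4.11%.

4.11%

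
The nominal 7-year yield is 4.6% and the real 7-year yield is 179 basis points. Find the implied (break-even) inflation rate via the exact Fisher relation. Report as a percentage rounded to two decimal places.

(1 + π) = (1 + i)/(1 + r) = 1.04600 / 1.01790 = 1.027606
Break-even inflation = 1.027606 − 1 → 2.76%.

2.76%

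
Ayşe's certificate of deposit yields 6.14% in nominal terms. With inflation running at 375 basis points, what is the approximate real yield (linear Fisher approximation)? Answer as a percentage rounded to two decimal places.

2.39%

r ≈ i − π = 6.14% − 3.75% = 2.39%.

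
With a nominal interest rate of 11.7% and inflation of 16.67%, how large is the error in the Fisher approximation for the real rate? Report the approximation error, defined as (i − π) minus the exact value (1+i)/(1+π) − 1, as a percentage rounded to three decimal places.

Approximate: r ≈ 11.700% − 16.670% = -4.9700%
Exact: (1 + 0.1170)/(1 + 0.1667) − 1 = -4.2599%
Error = -4.9700% − (-4.2599%) = -0.7101% → -0.710%.

-0.710%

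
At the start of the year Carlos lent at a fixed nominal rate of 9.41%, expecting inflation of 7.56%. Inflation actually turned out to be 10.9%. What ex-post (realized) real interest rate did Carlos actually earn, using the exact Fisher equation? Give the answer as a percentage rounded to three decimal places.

Ex-post: (1 + 0.0941)/(1 + 0.1090) − 1 = -1.3436%
So the realized real rate is -1.344%.

-1.344%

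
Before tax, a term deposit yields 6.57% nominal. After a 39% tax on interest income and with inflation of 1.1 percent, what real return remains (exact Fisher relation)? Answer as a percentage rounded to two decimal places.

After-tax nominal return = 6.57% × (1 − 0.39) = 4.0077%.
1 + r = 1.040077 / 1.01100 = 1.028761
After-tax real rate = 1.028761 − 1 → 2.88%.

2.88%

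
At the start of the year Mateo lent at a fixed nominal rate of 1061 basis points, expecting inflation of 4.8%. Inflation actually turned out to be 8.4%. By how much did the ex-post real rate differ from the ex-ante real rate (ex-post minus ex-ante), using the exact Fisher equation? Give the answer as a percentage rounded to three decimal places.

Ex-ante: (1 + 0.1061)/(1 + 0.0480) − 1 = 5.5439%
Ex-post: (1 + 0.1061)/(1 + 0.0840) − 1 = 2.0387%
Difference (ex-post − ex-ante) = -3.5051% → -3.505%.

-3.505%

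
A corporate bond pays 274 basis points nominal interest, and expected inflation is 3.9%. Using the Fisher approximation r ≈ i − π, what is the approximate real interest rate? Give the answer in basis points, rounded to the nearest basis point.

-116 basis points

r ≈ i − π = 2.74% − 3.9% = -116 basis points.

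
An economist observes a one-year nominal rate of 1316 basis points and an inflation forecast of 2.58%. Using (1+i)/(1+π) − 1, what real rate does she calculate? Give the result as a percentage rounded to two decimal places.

10.31%

1 + r = 1.13160 / 1.02580 = 1.103139
r = 1.103139 − 1 = 10.3139%, i.e. 10.31%.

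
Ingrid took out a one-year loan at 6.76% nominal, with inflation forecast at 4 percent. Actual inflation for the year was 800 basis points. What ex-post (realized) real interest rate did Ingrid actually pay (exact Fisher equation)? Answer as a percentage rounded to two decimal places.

-1.15%

Ex-post: (1 + 0.0676)/(1 + 0.0800) − 1 = -1.1481%
So the realized real rate is -1.15%.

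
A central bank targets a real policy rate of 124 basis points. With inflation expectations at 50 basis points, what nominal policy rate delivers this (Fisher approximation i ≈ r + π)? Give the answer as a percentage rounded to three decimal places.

i ≈ r + π = 1.24% + 0.5% = 1.740%.

1.740%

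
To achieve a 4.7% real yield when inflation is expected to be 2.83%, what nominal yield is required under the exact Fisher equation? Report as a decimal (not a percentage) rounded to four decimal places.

0.0766

(1 + i) = (1 + r)(1 + π) = 1.04700 × 1.02830 = 1.0766301
i = 1.0766301 − 1, so the required nominal rate is 0.0766.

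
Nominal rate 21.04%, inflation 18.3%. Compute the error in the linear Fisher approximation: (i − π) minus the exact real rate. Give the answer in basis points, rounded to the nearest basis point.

Approximate: r ≈ 21.040% − 18.300% = 2.7400%
Exact: (1 + 0.2104)/(1 + 0.1830) − 1 = 2.3161%
Error = 2.7400% − 2.3161% = 0.4239% → 42 basis points.

42 basis points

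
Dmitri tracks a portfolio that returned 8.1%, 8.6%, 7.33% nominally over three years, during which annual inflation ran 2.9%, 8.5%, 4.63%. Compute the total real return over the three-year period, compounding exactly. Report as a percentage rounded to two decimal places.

7.86%

Compound the nominal returns: 1.0810 × 1.0860 × 1.0733 = 1.260018.
Compound inflation: 1.0290 × 1.0850 × 1.0463 = 1.168157.
Deflate: 1.260018 / 1.168157 = 1.078637.
Total real return = 1.078637 − 1 → 7.86%.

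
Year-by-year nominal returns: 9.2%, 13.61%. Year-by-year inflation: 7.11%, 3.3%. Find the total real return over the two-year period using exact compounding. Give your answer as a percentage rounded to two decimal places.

12.13%

Compound the nominal returns: 1.0920 × 1.1361 = 1.240621.
Compound inflation: 1.0711 × 1.0330 = 1.106446.
Deflate: 1.240621 / 1.106446 = 1.121267.
Total real return = 1.121267 − 1 → 12.13%.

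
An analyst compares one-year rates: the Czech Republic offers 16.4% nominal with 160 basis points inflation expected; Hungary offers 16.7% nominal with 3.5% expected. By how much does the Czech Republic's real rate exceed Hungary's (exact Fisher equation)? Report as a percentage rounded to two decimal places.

1.81%

The Czech Republic: (1 + 0.1640)/(1 + 0.0160) − 1 = 14.5669%
Hungary: (1 + 0.1670)/(1 + 0.0350) − 1 = 12.7536%
Differential = 14.5669% − 12.7536% = 1.8133% → 1.81%.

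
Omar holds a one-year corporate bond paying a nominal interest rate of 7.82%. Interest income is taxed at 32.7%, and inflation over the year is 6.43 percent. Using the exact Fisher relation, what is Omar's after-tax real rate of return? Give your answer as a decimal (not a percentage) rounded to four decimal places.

After-tax nominal return = 7.82% × (1 − 0.327) = 5.26286%.
1 + r = 1.0526286 / 1.06430 = 0.989034
After-tax real rate = 0.989034 − 1 → -0.0110.

-0.0110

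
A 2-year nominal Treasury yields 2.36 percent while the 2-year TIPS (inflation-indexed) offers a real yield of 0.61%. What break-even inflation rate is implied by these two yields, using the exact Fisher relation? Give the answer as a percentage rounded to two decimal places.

(1 + π) = (1 + i)/(1 + r) = 1.02360 / 1.00610 = 1.017394
Break-even inflation = 1.017394 − 1 → 1.74%.

1.74%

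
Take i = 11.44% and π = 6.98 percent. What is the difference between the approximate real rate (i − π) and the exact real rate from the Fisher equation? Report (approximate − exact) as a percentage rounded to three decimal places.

Approximate: r ≈ 11.440% − 6.980% = 4.4600%
Exact: (1 + 0.1144)/(1 + 0.0698) − 1 = 4.1690%
Error = 4.4600% − 4.1690% = 0.2910% → 0.291%.

0.291%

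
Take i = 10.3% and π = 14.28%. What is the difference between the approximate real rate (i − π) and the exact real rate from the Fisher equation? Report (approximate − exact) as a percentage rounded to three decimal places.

-0.497%

Approximate: r ≈ 10.300% − 14.280% = -3.9800%
Exact: (1 + 0.1030)/(1 + 0.1428) − 1 = -3.4827%
Error = -3.9800% − (-3.4827%) = -0.4973% → -0.497%.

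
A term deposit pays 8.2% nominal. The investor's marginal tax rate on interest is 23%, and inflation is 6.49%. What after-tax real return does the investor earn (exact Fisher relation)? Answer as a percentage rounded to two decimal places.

After-tax nominal return = 8.2% × (1 − 0.23) = 6.3140%.
1 + r = 1.06314 / 1.06490 = 0.998347
After-tax real rate = 0.998347 − 1 → -0.17%.

-0.17%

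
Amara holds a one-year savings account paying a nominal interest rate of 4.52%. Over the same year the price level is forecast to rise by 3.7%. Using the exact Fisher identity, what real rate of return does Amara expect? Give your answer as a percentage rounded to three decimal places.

0.791%

By the Fisher identity, 1 + r = (1 + i)/(1 + π).
1 + r = 1.04520 / 1.03700 = 1.007907
r = 1.007907 − 1 = 0.7907%, i.e. 0.791%.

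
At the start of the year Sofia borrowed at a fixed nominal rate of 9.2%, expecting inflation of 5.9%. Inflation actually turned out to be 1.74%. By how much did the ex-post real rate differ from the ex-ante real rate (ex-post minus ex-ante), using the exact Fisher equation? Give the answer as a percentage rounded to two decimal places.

Ex-ante: (1 + 0.0920)/(1 + 0.0590) − 1 = 3.1161%
Ex-post: (1 + 0.0920)/(1 + 0.0174) − 1 = 7.3324%
Difference (ex-post − ex-ante) = 4.2163% → 4.22%.

4.22%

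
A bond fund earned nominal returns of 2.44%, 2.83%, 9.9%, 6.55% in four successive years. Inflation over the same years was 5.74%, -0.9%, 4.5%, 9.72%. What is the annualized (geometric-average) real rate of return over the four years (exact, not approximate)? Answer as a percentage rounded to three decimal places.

Nominal growth factor = 1.0244 × 1.0283 × 1.0990 × 1.0655 = 1.23350397
Price-level growth factor = 1.0574 × 0.9910 × 1.0450 × 1.0972 = 1.20147586
Real growth factor = 1.23350397 / 1.20147586 = 1.02665731
Annualized real rate = 1.02665731^(1/4) − 1 = 0.6599% → 0.660%.

0.660%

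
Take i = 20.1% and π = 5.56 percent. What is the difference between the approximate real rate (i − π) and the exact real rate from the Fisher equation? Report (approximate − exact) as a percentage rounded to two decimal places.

Approximate: r ≈ 20.100% − 5.560% = 14.5400%
Exact: (1 + 0.2010)/(1 + 0.0556) − 1 = 13.7742%
Error = 14.5400% − 13.7742% = 0.7658% → 0.77%.

0.77%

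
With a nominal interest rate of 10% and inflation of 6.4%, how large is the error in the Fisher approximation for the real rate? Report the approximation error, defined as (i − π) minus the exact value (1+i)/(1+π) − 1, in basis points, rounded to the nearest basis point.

Approximate: r ≈ 10.000% − 6.400% = 3.6000%
Exact: (1 + 0.1000)/(1 + 0.0640) − 1 = 3.3835%
Error = 3.6000% − 3.3835% = 0.2165% → 22 basis points.

22 basis points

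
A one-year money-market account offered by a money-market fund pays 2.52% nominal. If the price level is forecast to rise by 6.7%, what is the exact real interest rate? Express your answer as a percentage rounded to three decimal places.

1 + r = 1.02520 / 1.06700 = 0.9608247
r = 0.9608247 − 1 = -3.91753%, i.e. -3.918%.

-3.918%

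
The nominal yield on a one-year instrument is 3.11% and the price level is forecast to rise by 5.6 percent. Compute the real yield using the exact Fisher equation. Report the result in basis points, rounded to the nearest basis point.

1 + r = 1.03110 / 1.05600 = 0.976420
r = 0.976420 − 1 = -2.3580%, i.e. -236 basis points.

-236 basis points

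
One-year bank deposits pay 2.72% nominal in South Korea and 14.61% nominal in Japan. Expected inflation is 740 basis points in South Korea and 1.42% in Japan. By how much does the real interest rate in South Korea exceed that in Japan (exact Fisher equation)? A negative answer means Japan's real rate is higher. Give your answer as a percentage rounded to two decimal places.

-17.36%

South Korea: (1 + 0.0272)/(1 + 0.0740) − 1 = -4.3575%
Japan: (1 + 0.1461)/(1 + 0.0142) − 1 = 13.0053%
Differential = -4.3575% − 13.0053% = -17.3629% → -17.36%.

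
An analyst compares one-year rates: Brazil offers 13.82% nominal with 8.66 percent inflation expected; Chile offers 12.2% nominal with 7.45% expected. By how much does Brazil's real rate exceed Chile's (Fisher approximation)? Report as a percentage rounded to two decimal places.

0.41%

Brazil: 13.82% − 8.66% = 5.160%
Chile: 12.2% − 7.45% = 4.750%
Differential = 0.410% → 0.41%.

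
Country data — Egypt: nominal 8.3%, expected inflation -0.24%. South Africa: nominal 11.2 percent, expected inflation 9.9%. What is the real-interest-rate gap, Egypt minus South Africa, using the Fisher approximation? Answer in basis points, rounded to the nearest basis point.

724 basis points

Egypt: 8.3% − (-0.24%) = 8.540%
South Africa: 11.2% − 9.9% = 1.300%
Differential = 7.240% → 724 basis points.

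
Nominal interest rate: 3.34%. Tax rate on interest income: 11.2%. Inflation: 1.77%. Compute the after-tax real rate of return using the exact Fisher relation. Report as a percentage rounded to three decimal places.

1.175%

After-tax nominal return = 3.34% × (1 − 0.112) = 2.96592%.
1 + r = 1.0296592 / 1.01770 = 1.011751
After-tax real rate = 1.011751 − 1 → 1.175%.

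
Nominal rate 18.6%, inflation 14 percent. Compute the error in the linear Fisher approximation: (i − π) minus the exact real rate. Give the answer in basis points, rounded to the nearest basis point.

56 basis points

Approximate: r ≈ 18.600% − 14.000% = 4.6000%
Exact: (1 + 0.1860)/(1 + 0.1400) − 1 = 4.0351%
Error = 4.6000% − 4.0351% = 0.5649% → 56 basis points.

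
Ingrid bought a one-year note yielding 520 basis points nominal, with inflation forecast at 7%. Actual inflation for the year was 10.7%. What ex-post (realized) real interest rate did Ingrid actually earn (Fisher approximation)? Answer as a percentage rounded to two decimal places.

-5.50%

Ex-post: 5.2% − 10.7% = -5.500%
So the realized real rate is -5.50%.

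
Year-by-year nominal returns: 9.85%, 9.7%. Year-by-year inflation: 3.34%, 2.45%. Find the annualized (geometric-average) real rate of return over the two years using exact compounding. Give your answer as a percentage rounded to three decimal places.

Compound the nominal returns: 1.0985 × 1.0970 = 1.20505450.
Compound inflation: 1.0334 × 1.0245 = 1.05871830.
Deflate: 1.20505450 / 1.05871830 = 1.13822015.
Annualized real rate = 1.13822015^(1/2) − 1 = 6.6874% → 6.687%.

6.687%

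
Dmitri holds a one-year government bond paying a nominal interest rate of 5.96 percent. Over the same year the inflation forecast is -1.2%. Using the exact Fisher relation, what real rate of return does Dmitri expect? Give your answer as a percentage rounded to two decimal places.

By the Fisher relation, 1 + r = (1 + i)/(1 + π).
1 + r = 1.05960 / 0.98800 = 1.072470
r = 1.072470 − 1 = 7.2470%, i.e. 7.25%.

7.25%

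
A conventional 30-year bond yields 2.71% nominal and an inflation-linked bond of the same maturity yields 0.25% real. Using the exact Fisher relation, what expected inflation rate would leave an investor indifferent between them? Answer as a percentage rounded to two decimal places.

(1 + π) = (1 + i)/(1 + r) = 1.02710 / 1.00250 = 1.024539
Break-even inflation = 1.024539 − 1 → 2.45%.

2.45%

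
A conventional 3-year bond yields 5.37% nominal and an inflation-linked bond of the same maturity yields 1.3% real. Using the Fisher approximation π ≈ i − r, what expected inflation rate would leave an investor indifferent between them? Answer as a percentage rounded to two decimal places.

4.07%

π ≈ i − r = 5.37% − 1.3% → 4.07%.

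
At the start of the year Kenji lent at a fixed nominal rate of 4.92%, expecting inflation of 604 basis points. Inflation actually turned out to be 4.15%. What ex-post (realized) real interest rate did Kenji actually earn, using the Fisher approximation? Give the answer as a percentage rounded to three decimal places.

0.770%

Ex-post: 4.92% − 4.15% = 0.770%
So the realized real rate is 0.770%.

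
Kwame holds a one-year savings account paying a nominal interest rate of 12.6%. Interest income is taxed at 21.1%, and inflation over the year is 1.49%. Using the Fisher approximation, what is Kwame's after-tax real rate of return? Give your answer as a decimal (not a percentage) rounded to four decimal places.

After-tax nominal return = 12.6% × (1 − 0.211) = 9.9414%.
r ≈ 9.9414% − 1.49% → 0.0845.

0.0845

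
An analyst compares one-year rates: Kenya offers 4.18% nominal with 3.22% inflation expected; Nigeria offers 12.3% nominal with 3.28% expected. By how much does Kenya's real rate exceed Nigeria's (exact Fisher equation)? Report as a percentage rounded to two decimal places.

Kenya: (1 + 0.0418)/(1 + 0.0322) − 1 = 0.9301%
Nigeria: (1 + 0.1230)/(1 + 0.0328) − 1 = 8.7335%
Differential = 0.9301% − 8.7335% = -7.8035% → -7.80%.

-7.80%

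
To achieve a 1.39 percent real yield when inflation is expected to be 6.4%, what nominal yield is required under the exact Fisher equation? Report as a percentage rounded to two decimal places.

7.88%

(1 + i) = (1 + r)(1 + π) = 1.01390 × 1.06400 = 1.0787896
i = 1.0787896 − 1, so the required nominal rate is 7.88%.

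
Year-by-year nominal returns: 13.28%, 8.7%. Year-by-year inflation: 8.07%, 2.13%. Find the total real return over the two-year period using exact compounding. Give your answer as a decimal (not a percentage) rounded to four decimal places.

0.1156

Nominal growth factor = 1.1328 × 1.0870 = 1.231354
Price-level growth factor = 1.0807 × 1.0213 = 1.103719
Real growth factor = 1.231354 / 1.103719 = 1.115641
Total real return = 1.115641 − 1 → 0.1156.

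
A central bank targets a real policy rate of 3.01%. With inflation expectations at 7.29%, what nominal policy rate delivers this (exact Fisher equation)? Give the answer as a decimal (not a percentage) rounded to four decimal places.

0.1052

(1 + i) = (1 + r)(1 + π) = 1.03010 × 1.07290 = 1.10519429
i = 1.10519429 − 1, so the required nominal rate is 0.1052.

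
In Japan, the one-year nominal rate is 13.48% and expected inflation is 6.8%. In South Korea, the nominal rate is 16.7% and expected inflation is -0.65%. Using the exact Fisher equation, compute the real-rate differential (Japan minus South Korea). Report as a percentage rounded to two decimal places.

-11.21%

Japan: (1 + 0.1348)/(1 + 0.0680) − 1 = 6.2547%
South Korea: (1 + 0.1670)/(1 − 0.0065) − 1 = 17.4635%
Differential = 6.2547% − 17.4635% = -11.2088% → -11.21%.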